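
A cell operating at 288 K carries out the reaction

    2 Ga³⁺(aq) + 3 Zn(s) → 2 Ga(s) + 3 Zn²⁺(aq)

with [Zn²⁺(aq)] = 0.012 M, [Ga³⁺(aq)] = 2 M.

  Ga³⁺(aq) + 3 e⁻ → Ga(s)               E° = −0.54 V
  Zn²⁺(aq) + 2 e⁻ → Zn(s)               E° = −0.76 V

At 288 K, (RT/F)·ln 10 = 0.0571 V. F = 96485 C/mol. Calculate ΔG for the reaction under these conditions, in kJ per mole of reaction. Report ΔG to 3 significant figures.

With Ga³⁺/Ga reduced at the cathode, E°cell = −0.54 − (−0.76) = +0.22 V and n = 6.
Q = [Zn²⁺(aq)]^3 / [Ga³⁺(aq)]^2 = 4.32×10^−7, so log Q = −6.365 and E = +0.22 − (0.0571/6)(−6.365) = +0.2806 V.
Then ΔG = −nFE = −6 × 96485 × +0.2806 J/mol = −162 kJ/mol.

−162 kJ/mol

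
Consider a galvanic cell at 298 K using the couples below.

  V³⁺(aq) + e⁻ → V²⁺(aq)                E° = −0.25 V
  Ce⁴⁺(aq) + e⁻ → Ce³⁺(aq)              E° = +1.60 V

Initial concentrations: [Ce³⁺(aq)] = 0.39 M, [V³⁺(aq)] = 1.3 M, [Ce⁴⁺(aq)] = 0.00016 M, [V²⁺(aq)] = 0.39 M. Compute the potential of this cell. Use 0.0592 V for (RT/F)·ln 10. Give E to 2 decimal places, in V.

The Ce⁴⁺/Ce³⁺ couple has the more positive E°, so it is the cathode; V³⁺/V²⁺ is the anode.
E°cell = +1.60 − (−0.25) = +1.85 V, with n = 1 electron transferred.
Balancing gives Ce⁴⁺(aq) + V²⁺(aq) → Ce³⁺(aq) + V³⁺(aq); hence Q = ([Ce³⁺(aq)]·[V³⁺(aq)]) / ([Ce⁴⁺(aq)]·[V²⁺(aq)]) = 8.12×10^3 (log Q = 3.910).
E = E° − (0.0592/n)·log Q = +1.85 − (0.0592/1)(3.910) = +1.62 V.

+1.62 V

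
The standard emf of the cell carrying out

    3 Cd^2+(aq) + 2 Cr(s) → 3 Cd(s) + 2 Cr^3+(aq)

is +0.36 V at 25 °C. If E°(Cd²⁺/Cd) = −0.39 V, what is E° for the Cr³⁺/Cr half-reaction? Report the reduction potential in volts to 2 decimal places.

In the reaction as written the Cd²⁺/Cd couple is reduced (cathode) and Cr³⁺/Cr is oxidized (anode), so E°cell = E°(Cd²⁺/Cd) − E°(Cr³⁺/Cr).
E°(Cr³⁺/Cr) = E°(cathode) − E°cell = −0.39 − (+0.36) = −0.75 V.

−0.75 V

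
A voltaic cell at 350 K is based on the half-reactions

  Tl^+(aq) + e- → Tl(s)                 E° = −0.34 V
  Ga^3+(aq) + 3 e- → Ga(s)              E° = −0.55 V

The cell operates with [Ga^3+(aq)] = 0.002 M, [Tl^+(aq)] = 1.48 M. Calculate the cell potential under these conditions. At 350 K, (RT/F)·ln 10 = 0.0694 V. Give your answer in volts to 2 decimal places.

+0.28 V

The Tl⁺/Tl couple has the more positive E°, so it is the cathode; Ga³⁺/Ga is the anode.
E°cell = E°cat − E°an = −0.34 − (−0.55) = +0.21 V; n = 3.
The balanced reaction is 3 Tl^+(aq) + Ga(s) → 3 Tl(s) + Ga^3+(aq), so Q = [Ga^3+(aq)] / [Tl^+(aq)]^3 = 0.000617 and log Q = −3.210.
By the Nernst equation, E = +0.21 − (0.0694/3)·(−3.210) = +0.28 V.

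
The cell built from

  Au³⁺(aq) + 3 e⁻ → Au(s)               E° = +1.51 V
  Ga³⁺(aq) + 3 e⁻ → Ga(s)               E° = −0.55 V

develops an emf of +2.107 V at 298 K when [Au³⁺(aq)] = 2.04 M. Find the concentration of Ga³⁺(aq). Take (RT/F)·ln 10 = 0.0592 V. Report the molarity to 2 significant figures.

The Au³⁺/Au couple has the larger reduction potential, so it is the cathode: E°cell = +1.51 − (−0.55) = +2.06 V and n = 3.
From the Nernst equation, log Q = n(E° − E)/0.0592 = 3·(+2.06 − (+2.107))/0.0592 = −2.382.
For Au³⁺(aq) + Ga(s) → Au(s) + Ga³⁺(aq), the reaction quotient is Q = [Ga³⁺(aq)] / [Au³⁺(aq)].
Solving for the unknown gives log [Ga³⁺(aq)] = −2.072, so [Ga³⁺(aq)] ≈ 0.0085 M.

0.0085 M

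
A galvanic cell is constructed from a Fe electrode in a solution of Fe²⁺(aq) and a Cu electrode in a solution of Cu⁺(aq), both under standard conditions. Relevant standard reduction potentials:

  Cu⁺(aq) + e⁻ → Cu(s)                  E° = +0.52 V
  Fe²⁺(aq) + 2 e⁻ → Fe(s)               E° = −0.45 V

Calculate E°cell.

Of the two couples in this cell, the one with the more positive reduction potential is reduced at the cathode: here that is Cu⁺/Cu (+0.52 V); Fe²⁺/Fe (−0.45 V) is the anode.
E°cell = E°(cathode) − E°(anode) = +0.52 − (−0.45) = +0.97 V.

+0.97 V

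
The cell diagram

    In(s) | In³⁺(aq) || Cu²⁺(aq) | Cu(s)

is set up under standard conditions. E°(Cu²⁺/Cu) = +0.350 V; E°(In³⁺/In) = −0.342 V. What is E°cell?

+0.692 V

By convention the left-hand electrode in cell notation is the anode (oxidation) and the right-hand electrode is the cathode (reduction).
E°cell = E°(right) − E°(left) = +0.350 − (−0.342) = +0.692 V.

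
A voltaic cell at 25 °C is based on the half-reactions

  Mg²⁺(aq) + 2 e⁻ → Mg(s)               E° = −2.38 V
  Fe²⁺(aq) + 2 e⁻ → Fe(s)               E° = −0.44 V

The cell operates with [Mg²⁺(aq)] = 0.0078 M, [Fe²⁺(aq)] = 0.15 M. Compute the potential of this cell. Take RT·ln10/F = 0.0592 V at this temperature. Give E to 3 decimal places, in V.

+1.978 V

Fe²⁺/Fe is reduced (cathode, E° = −0.44 V) and Mg²⁺/Mg is oxidized (anode).
E°cell = E°cat − E°an = −0.44 − (−2.38) = +1.94 V; n = 2.
The balanced reaction is Fe²⁺(aq) + Mg(s) → Fe(s) + Mg²⁺(aq), so Q = [Mg²⁺(aq)] / [Fe²⁺(aq)] = 0.052 and log Q = −1.284.
By the Nernst equation, E = +1.94 − (0.0592/2)·(−1.284) = +1.978 V.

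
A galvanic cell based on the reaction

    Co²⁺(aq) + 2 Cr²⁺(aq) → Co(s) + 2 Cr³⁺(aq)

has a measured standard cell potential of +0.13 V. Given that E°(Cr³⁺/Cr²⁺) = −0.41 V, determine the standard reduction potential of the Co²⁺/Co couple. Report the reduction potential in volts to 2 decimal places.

−0.28 V

In the reaction as written the Co²⁺/Co couple is reduced (cathode) and Cr³⁺/Cr²⁺ is oxidized (anode), so E°cell = E°(Co²⁺/Co) − E°(Cr³⁺/Cr²⁺).
E°(Co²⁺/Co) = E°cell + E°(anode) = +0.13 + (−0.41) = −0.28 V.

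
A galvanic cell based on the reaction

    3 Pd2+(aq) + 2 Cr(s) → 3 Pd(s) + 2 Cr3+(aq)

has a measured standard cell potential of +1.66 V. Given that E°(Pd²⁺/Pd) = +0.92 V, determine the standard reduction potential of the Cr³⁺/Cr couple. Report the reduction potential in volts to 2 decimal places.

−0.74 V

In the reaction as written the Pd²⁺/Pd couple is reduced (cathode) and Cr³⁺/Cr is oxidized (anode), so E°cell = E°(Pd²⁺/Pd) − E°(Cr³⁺/Cr).
E°(Cr³⁺/Cr) = E°(cathode) − E°cell = +0.92 − (+1.66) = −0.74 V.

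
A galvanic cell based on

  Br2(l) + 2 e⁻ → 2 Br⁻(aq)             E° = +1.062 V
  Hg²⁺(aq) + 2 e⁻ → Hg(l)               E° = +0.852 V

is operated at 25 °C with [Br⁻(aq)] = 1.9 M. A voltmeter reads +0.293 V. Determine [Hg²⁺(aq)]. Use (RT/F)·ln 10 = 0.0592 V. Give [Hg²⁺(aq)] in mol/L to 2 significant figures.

The Br₂/Br⁻ couple has the larger reduction potential, so it is the cathode: E°cell = +1.062 − (+0.852) = +0.210 V and n = 2.
Rearranging E = E° − (0.0592/n)·log Q gives log Q = 2(+0.210 − (+0.293))/0.0592 = −2.804.
For Br2(l) + Hg(l) → 2 Br⁻(aq) + Hg²⁺(aq), the reaction quotient is Q = [Br⁻(aq)]^2·[Hg²⁺(aq)].
Substituting the known concentrations and solving, log [Hg²⁺(aq)] = −3.362 and [Hg²⁺(aq)] = 0.00043 M.

0.00043 M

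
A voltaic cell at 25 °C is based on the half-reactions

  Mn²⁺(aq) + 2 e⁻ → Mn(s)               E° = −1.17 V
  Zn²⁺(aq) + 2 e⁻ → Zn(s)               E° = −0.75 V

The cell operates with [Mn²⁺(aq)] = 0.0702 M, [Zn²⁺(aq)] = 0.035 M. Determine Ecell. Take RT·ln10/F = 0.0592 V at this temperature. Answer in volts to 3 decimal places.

Since E°(Zn²⁺/Zn) > E°(Mn²⁺/Mn), Zn²⁺/Zn serves as the cathode.
The standard potential is −0.75 − (−1.17) = +0.42 V and the balanced reaction transfers n = 2 electrons.
Balancing gives Zn²⁺(aq) + Mn(s) → Zn(s) + Mn²⁺(aq); hence Q = [Mn²⁺(aq)] / [Zn²⁺(aq)] = 2.01 (log Q = 0.302).
By the Nernst equation, E = +0.42 − (0.0592/2)·(0.302) = +0.411 V.

+0.411 V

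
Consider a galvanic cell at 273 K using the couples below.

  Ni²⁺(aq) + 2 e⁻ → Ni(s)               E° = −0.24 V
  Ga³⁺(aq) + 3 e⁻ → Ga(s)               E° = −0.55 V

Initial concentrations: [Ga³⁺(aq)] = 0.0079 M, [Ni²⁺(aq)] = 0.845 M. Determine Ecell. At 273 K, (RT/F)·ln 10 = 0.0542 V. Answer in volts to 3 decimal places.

Since E°(Ni²⁺/Ni) > E°(Ga³⁺/Ga), Ni²⁺/Ni serves as the cathode.
E°cell = −0.24 − (−0.55) = +0.31 V, with n = 6 electrons transferred.
Balancing gives 3 Ni²⁺(aq) + 2 Ga(s) → 3 Ni(s) + 2 Ga³⁺(aq); hence Q = [Ga³⁺(aq)]^2 / [Ni²⁺(aq)]^3 = 0.000103 (log Q = −3.985).
Applying E = E° − (RT ln10/nF)·log Q gives +0.31 − (0.0542/6)(−3.985) = +0.346 V.

+0.346 V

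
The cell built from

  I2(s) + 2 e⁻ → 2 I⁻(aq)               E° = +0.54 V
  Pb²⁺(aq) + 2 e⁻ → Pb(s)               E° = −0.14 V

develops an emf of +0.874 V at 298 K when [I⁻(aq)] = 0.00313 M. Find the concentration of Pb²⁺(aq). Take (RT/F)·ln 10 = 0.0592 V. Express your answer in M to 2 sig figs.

0.029 M

The I₂/I⁻ couple has the larger reduction potential, so it is the cathode: E°cell = +0.54 − (−0.14) = +0.68 V and n = 2.
From the Nernst equation, log Q = n(E° − E)/0.0592 = 2·(+0.68 − (+0.874))/0.0592 = −6.554.
The balanced reaction is I2(s) + Pb(s) → 2 I⁻(aq) + Pb²⁺(aq), so Q = [I⁻(aq)]^2·[Pb²⁺(aq)].
Solving for the unknown gives log [Pb²⁺(aq)] = −1.545, so [Pb²⁺(aq)] ≈ 0.029 M.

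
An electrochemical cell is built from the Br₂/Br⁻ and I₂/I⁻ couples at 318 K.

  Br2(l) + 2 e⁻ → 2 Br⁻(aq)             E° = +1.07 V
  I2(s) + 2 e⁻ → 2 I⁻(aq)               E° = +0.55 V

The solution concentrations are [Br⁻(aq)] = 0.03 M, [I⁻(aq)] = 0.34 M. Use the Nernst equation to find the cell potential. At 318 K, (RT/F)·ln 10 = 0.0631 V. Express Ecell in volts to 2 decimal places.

+0.59 V

Since E°(Br₂/Br⁻) > E°(I₂/I⁻), Br₂/Br⁻ serves as the cathode.
E°cell = E°cat − E°an = +1.07 − (+0.55) = +0.52 V; n = 2.
For the overall reaction Br2(l) + 2 I⁻(aq) → 2 Br⁻(aq) + I2(s), Q = [Br⁻(aq)]^2 / [I⁻(aq)]^2 = 0.00779, giving log Q = −2.109.
E = E° − (0.0631/n)·log Q = +0.52 − (0.0631/2)(−2.109) = +0.59 V.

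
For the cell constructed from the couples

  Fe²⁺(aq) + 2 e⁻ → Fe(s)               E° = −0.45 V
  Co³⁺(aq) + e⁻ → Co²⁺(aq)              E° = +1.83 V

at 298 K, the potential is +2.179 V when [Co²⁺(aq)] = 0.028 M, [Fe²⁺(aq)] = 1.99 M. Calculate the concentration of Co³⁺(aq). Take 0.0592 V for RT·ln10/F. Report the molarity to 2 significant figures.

With Co³⁺/Co²⁺ at the cathode and Fe²⁺/Fe at the anode, E°cell = +1.83 − (−0.45) = +2.28 V (n = 2).
From the Nernst equation, log Q = n(E° − E)/0.0592 = 2·(+2.28 − (+2.179))/0.0592 = 3.412.
Balancing electrons gives 2 Co³⁺(aq) + Fe(s) → 2 Co²⁺(aq) + Fe²⁺(aq); thus Q = ([Co²⁺(aq)]^2·[Fe²⁺(aq)]) / [Co³⁺(aq)]^2.
Substituting the known concentrations and solving, log [Co³⁺(aq)] = −3.109 and [Co³⁺(aq)] = 0.00078 M.

0.00078 M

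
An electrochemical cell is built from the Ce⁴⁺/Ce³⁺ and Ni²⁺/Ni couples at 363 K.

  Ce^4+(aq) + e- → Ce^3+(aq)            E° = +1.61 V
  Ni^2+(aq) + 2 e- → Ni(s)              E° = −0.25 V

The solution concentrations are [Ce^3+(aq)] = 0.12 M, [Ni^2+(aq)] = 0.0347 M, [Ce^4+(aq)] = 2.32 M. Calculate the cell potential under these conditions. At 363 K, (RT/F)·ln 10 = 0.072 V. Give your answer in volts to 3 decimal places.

Ce⁴⁺/Ce³⁺ is reduced (cathode, E° = +1.61 V) and Ni²⁺/Ni is oxidized (anode).
The standard potential is +1.61 − (−0.25) = +1.86 V and the balanced reaction transfers n = 2 electrons.
Balancing gives 2 Ce^4+(aq) + Ni(s) → 2 Ce^3+(aq) + Ni^2+(aq); hence Q = ([Ce^3+(aq)]^2·[Ni^2+(aq)]) / [Ce^4+(aq)]^2 = 9.28×10^−5 (log Q = −4.032).
E = E° − (0.072/n)·log Q = +1.86 − (0.072/2)(−4.032) = +2.005 V.

+2.005 V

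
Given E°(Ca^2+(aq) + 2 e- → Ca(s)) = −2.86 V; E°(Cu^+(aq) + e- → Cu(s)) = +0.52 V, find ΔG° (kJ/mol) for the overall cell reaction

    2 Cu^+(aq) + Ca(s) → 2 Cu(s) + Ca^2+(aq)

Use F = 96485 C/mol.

In the reaction as written Cu^+(aq) is reduced, so the Cu⁺/Cu couple is the cathode and Ca²⁺/Ca is the anode.
E°cell = +0.52 − (−2.86) = +3.38 V; balancing electrons gives n = 2.
ΔG° = −nFE°cell = −(2)(96485)(+3.38) J/mol = −652 kJ/mol.

−652 kJ/mol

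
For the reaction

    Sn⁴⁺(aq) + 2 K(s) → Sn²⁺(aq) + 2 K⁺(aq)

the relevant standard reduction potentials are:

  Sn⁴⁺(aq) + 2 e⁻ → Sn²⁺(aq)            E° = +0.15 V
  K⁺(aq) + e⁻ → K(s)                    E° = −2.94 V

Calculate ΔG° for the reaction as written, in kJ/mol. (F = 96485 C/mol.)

In the reaction as written Sn⁴⁺(aq) is reduced, so the Sn⁴⁺/Sn²⁺ couple is the cathode and K⁺/K is the anode.
E°cell = +0.15 − (−2.94) = +3.09 V; balancing electrons gives n = 2.
ΔG° = −nFE°cell = −(2)(96485)(+3.09) J/mol = −596 kJ/mol.

−596 kJ/mol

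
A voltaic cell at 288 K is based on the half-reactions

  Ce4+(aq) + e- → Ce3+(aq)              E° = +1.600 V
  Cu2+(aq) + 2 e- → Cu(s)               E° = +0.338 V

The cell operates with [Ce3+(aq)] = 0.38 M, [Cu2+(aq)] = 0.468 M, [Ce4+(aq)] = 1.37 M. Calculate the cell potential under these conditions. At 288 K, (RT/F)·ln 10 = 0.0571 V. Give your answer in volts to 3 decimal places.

Ce⁴⁺/Ce³⁺ is reduced (cathode, E° = +1.600 V) and Cu²⁺/Cu is oxidized (anode).
E°cell = +1.600 − (+0.338) = +1.262 V, with n = 2 electrons transferred.
Balancing gives 2 Ce4+(aq) + Cu(s) → 2 Ce3+(aq) + Cu2+(aq); hence Q = ([Ce3+(aq)]^2·[Cu2+(aq)]) / [Ce4+(aq)]^2 = 0.036 (log Q = −1.444).
By the Nernst equation, E = +1.262 − (0.0571/2)·(−1.444) = +1.303 V.

+1.303 V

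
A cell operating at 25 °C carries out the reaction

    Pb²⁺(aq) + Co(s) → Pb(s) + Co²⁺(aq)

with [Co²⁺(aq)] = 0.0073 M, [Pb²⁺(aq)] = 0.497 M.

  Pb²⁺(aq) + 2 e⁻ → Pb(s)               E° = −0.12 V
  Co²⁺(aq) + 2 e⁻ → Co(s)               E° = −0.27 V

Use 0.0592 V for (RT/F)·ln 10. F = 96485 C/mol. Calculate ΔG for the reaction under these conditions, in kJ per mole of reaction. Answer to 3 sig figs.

−39.4 kJ/mol

With Pb²⁺/Pb reduced at the cathode, E°cell = −0.12 − (−0.27) = +0.15 V and n = 2.
The reaction quotient is [Co²⁺(aq)] / [Pb²⁺(aq)] = 0.0147; by Nernst, E = +0.15 − (0.0592/2)(−1.833) = +0.2043 V.
Finally ΔG = −nFE = −(2)(96485 C/mol)(+0.2043 V) = −39.4 kJ/mol.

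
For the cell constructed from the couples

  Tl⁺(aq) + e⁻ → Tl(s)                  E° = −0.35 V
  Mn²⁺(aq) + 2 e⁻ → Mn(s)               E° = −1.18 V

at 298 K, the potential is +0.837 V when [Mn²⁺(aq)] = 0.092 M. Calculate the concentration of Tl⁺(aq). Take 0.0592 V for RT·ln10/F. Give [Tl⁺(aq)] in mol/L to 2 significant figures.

0.40 M

Tl⁺/Tl is the cathode (higher E°); E°cell = −0.35 − (−1.18) = +0.83 V with n = 2.
Rearranging E = E° − (0.0592/n)·log Q gives log Q = 2(+0.83 − (+0.837))/0.0592 = −0.236.
Balancing electrons gives 2 Tl⁺(aq) + Mn(s) → 2 Tl(s) + Mn²⁺(aq); thus Q = [Mn²⁺(aq)] / [Tl⁺(aq)]^2.
Isolating [Tl⁺(aq)] in Q = 10^{−0.236} yields log [Tl⁺(aq)] = −0.400, i.e. 0.40 M.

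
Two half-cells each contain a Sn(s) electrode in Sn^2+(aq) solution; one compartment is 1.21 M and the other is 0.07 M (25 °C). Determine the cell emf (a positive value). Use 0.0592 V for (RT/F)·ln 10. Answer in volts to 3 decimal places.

For a concentration cell E°cell = 0, since both electrodes use the same couple.
The compartment with the higher Sn^2+(aq) concentration (1.21 M) acts as the cathode; ions are reduced there and produced at the dilute (0.07 M) anode.
With n = 2, Ecell = −(0.0592/2)·log([dilute]/[conc]) = −(0.0592/2)·log(0.07/1.21) = +0.037 V.

0.037 V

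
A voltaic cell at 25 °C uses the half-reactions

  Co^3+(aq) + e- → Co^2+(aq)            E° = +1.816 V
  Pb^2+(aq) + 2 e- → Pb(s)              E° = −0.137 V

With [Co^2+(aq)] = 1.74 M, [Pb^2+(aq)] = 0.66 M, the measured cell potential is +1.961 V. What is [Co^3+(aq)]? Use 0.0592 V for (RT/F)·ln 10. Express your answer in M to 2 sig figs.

1.9 M

With Co³⁺/Co²⁺ at the cathode and Pb²⁺/Pb at the anode, E°cell = +1.816 − (−0.137) = +1.953 V (n = 2).
From the Nernst equation, log Q = n(E° − E)/0.0592 = 2·(+1.953 − (+1.961))/0.0592 = −0.270.
For 2 Co^3+(aq) + Pb(s) → 2 Co^2+(aq) + Pb^2+(aq), the reaction quotient is Q = ([Co^2+(aq)]^2·[Pb^2+(aq)]) / [Co^3+(aq)]^2.
Solving for the unknown gives log [Co^3+(aq)] = 0.285, so [Co^3+(aq)] ≈ 1.9 M.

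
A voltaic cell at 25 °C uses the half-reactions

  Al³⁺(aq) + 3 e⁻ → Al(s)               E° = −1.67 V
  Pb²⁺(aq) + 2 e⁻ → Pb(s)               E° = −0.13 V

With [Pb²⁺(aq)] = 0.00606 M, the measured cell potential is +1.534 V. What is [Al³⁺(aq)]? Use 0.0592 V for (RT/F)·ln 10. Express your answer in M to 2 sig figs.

Pb²⁺/Pb is the cathode (higher E°); E°cell = −0.13 − (−1.67) = +1.54 V with n = 6.
From the Nernst equation, log Q = n(E° − E)/0.0592 = 6·(+1.54 − (+1.534))/0.0592 = 0.608.
Balancing electrons gives 3 Pb²⁺(aq) + 2 Al(s) → 3 Pb(s) + 2 Al³⁺(aq); thus Q = [Al³⁺(aq)]^2 / [Pb²⁺(aq)]^3.
Solving for the unknown gives log [Al³⁺(aq)] = −3.022, so [Al³⁺(aq)] ≈ 0.00095 M.

0.00095 M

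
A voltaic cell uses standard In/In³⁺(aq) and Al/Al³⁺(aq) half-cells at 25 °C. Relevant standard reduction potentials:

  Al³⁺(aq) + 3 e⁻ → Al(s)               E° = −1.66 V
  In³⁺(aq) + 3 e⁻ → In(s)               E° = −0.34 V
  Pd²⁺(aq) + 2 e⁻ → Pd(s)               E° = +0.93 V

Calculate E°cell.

The In³⁺/In couple has the higher E°, so In ion is reduced (cathode) and Al is oxidized (anode).
E°cell = E°(cathode) − E°(anode) = −0.34 − (−1.66) = +1.32 V.

+1.32 V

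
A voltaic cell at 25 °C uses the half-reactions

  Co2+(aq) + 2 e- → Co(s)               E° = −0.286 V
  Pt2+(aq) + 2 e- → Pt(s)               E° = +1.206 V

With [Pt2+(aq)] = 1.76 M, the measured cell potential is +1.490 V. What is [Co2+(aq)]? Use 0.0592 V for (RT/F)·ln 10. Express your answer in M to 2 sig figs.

With Pt²⁺/Pt at the cathode and Co²⁺/Co at the anode, E°cell = +1.206 − (−0.286) = +1.492 V (n = 2).
From the Nernst equation, log Q = n(E° − E)/0.0592 = 2·(+1.492 − (+1.490))/0.0592 = 0.068.
Balancing electrons gives Pt2+(aq) + Co(s) → Pt(s) + Co2+(aq); thus Q = [Co2+(aq)] / [Pt2+(aq)].
Isolating [Co2+(aq)] in Q = 10^{0.068} yields log [Co2+(aq)] = 0.314, i.e. 2.1 M.

2.1 M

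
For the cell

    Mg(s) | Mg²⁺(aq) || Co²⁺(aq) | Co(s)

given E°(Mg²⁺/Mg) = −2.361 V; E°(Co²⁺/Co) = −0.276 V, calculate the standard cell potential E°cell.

By convention the left-hand electrode in cell notation is the anode (oxidation) and the right-hand electrode is the cathode (reduction).
E°cell = E°(right) − E°(left) = −0.276 − (−2.361) = +2.085 V.

+2.085 V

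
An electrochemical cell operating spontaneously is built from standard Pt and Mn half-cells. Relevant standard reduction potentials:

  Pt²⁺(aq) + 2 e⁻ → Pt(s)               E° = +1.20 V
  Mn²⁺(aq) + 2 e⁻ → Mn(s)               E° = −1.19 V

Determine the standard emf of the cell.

Of the two couples in this cell, the one with the more positive reduction potential is reduced at the cathode: here that is Pt²⁺/Pt (+1.20 V); Mn²⁺/Mn (−1.19 V) is the anode.
E°cell = E°(cathode) − E°(anode) = +1.20 − (−1.19) = +2.39 V.

+2.39 V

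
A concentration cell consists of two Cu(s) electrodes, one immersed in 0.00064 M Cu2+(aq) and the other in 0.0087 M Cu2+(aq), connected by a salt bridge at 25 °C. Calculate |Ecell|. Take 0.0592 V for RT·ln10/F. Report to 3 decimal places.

0.034 V

For a concentration cell E°cell = 0, since both electrodes use the same couple.
The compartment with the higher Cu2+(aq) concentration (0.0087 M) acts as the cathode; ions are reduced there and produced at the dilute (0.00064 M) anode.
With n = 2, Ecell = −(0.0592/2)·log([dilute]/[conc]) = −(0.0592/2)·log(0.00064/0.0087) = +0.034 V.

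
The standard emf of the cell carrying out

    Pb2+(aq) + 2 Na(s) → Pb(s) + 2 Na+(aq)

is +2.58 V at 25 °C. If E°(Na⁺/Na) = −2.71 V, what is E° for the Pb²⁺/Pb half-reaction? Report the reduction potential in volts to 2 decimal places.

In the reaction as written the Pb²⁺/Pb couple is reduced (cathode) and Na⁺/Na is oxidized (anode), so E°cell = E°(Pb²⁺/Pb) − E°(Na⁺/Na).
E°(Pb²⁺/Pb) = E°cell + E°(anode) = +2.58 + (−2.71) = −0.13 V.

−0.13 V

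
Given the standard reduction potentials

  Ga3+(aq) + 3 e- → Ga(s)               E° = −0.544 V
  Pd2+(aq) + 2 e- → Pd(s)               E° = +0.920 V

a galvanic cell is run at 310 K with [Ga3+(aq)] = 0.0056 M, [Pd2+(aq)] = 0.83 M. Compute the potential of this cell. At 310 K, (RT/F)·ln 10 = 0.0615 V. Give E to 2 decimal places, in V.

+1.51 V

Pd²⁺/Pd is reduced (cathode, E° = +0.920 V) and Ga³⁺/Ga is oxidized (anode).
E°cell = E°cat − E°an = +0.920 − (−0.544) = +1.464 V; n = 6.
Balancing gives 3 Pd2+(aq) + 2 Ga(s) → 3 Pd(s) + 2 Ga3+(aq); hence Q = [Ga3+(aq)]^2 / [Pd2+(aq)]^3 = 5.48×10^−5 (log Q = −4.261).
Applying E = E° − (RT ln10/nF)·log Q gives +1.464 − (0.0615/6)(−4.261) = +1.51 V.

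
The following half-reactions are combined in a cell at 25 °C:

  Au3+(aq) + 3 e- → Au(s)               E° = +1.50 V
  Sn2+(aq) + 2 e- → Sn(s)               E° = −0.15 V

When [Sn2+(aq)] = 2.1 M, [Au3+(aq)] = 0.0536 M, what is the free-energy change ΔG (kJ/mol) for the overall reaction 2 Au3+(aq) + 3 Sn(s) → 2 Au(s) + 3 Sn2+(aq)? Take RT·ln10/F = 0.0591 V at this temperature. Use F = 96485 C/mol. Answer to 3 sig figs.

The standard cell potential is +1.50 − (−0.15) = +1.65 V, with n = 6 electrons in the balanced equation.
Q = [Sn2+(aq)]^3 / [Au3+(aq)]^2 = 3.22×10^3, so log Q = 3.508 and E = +1.65 − (0.0591/6)(3.508) = +1.6154 V.
Finally ΔG = −nFE = −(6)(96485 C/mol)(+1.6154 V) = −935 kJ/mol.

−935 kJ/mol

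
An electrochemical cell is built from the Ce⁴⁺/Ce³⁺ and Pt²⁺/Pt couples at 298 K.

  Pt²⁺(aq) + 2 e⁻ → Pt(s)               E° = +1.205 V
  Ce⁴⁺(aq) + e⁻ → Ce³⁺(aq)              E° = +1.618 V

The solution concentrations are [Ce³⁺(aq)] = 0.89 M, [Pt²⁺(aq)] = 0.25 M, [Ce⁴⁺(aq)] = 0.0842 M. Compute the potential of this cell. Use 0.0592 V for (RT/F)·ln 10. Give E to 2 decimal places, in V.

+0.37 V

The Ce⁴⁺/Ce³⁺ couple has the more positive E°, so it is the cathode; Pt²⁺/Pt is the anode.
E°cell = E°cat − E°an = +1.618 − (+1.205) = +0.413 V; n = 2.
Balancing gives 2 Ce⁴⁺(aq) + Pt(s) → 2 Ce³⁺(aq) + Pt²⁺(aq); hence Q = ([Ce³⁺(aq)]^2·[Pt²⁺(aq)]) / [Ce⁴⁺(aq)]^2 = 27.9 (log Q = 1.446).
By the Nernst equation, E = +0.413 − (0.0592/2)·(1.446) = +0.37 V.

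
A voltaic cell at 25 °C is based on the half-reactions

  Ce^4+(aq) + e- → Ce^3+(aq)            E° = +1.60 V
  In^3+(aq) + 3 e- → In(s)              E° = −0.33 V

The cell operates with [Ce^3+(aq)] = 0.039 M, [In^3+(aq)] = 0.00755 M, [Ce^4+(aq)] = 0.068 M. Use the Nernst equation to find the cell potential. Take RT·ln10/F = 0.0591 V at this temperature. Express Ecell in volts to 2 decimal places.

Ce⁴⁺/Ce³⁺ is reduced (cathode, E° = +1.60 V) and In³⁺/In is oxidized (anode).
The standard potential is +1.60 − (−0.33) = +1.93 V and the balanced reaction transfers n = 3 electrons.
The balanced reaction is 3 Ce^4+(aq) + In(s) → 3 Ce^3+(aq) + In^3+(aq), so Q = ([Ce^3+(aq)]^3·[In^3+(aq)]) / [Ce^4+(aq)]^3 = 0.00142 and log Q = −2.846.
E = E° − (0.0591/n)·log Q = +1.93 − (0.0591/3)(−2.846) = +1.99 V.

+1.99 V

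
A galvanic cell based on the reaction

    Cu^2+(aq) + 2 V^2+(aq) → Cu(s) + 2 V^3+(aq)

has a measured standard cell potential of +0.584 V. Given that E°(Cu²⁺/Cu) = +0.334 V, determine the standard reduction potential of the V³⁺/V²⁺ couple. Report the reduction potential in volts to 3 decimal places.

In the reaction as written the Cu²⁺/Cu couple is reduced (cathode) and V³⁺/V²⁺ is oxidized (anode), so E°cell = E°(Cu²⁺/Cu) − E°(V³⁺/V²⁺).
E°(V³⁺/V²⁺) = E°(cathode) − E°cell = +0.334 − (+0.584) = −0.250 V.

−0.250 V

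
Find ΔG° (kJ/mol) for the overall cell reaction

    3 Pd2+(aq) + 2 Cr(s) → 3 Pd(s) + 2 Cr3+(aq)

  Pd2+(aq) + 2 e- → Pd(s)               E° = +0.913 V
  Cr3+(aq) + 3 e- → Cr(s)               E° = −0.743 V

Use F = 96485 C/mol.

In the reaction as written Pd2+(aq) is reduced, so the Pd²⁺/Pd couple is the cathode and Cr³⁺/Cr is the anode.
E°cell = +0.913 − (−0.743) = +1.656 V; balancing electrons gives n = 6.
ΔG° = −nFE°cell = −(6)(96485)(+1.656) J/mol = −959 kJ/mol.

−959 kJ/mol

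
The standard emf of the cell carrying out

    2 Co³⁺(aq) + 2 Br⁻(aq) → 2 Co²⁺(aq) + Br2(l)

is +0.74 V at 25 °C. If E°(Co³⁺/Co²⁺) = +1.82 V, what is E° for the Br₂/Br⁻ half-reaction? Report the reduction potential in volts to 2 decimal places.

In the reaction as written the Co³⁺/Co²⁺ couple is reduced (cathode) and Br₂/Br⁻ is oxidized (anode), so E°cell = E°(Co³⁺/Co²⁺) − E°(Br₂/Br⁻).
E°(Br₂/Br⁻) = E°(cathode) − E°cell = +1.82 − (+0.74) = +1.08 V.

+1.08 V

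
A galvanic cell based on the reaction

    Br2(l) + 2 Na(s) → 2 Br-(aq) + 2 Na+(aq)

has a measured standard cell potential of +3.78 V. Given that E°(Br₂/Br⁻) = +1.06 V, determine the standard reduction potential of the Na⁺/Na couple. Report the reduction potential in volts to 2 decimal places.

In the reaction as written the Br₂/Br⁻ couple is reduced (cathode) and Na⁺/Na is oxidized (anode), so E°cell = E°(Br₂/Br⁻) − E°(Na⁺/Na).
E°(Na⁺/Na) = E°(cathode) − E°cell = +1.06 − (+3.78) = −2.72 V.

−2.72 V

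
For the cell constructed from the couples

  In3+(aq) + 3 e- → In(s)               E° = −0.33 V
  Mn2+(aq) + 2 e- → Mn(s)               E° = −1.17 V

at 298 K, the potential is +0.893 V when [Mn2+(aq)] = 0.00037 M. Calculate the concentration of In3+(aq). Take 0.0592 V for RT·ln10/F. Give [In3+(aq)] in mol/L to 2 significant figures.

0.0035 M

In³⁺/In is the cathode (higher E°); E°cell = −0.33 − (−1.17) = +0.84 V with n = 6.
From the Nernst equation, log Q = n(E° − E)/0.0592 = 6·(+0.84 − (+0.893))/0.0592 = −5.372.
For 2 In3+(aq) + 3 Mn(s) → 2 In(s) + 3 Mn2+(aq), the reaction quotient is Q = [Mn2+(aq)]^3 / [In3+(aq)]^2.
Isolating [In3+(aq)] in Q = 10^{−5.372} yields log [In3+(aq)] = −2.462, i.e. 0.0035 M.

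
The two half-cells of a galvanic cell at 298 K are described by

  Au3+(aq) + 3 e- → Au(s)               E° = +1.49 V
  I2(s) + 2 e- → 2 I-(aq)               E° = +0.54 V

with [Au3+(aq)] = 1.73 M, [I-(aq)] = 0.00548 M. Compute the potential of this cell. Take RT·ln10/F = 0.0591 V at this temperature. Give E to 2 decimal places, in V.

The Au³⁺/Au couple has the more positive E°, so it is the cathode; I₂/I⁻ is the anode.
The standard potential is +1.49 − (+0.54) = +0.95 V and the balanced reaction transfers n = 6 electrons.
For the overall reaction 2 Au3+(aq) + 6 I-(aq) → 2 Au(s) + 3 I2(s), Q = 1 / ([Au3+(aq)]^2·[I-(aq)]^6) = 1.23×10^13, giving log Q = 13.091.
By the Nernst equation, E = +0.95 − (0.0591/6)·(13.091) = +0.82 V.

+0.82 V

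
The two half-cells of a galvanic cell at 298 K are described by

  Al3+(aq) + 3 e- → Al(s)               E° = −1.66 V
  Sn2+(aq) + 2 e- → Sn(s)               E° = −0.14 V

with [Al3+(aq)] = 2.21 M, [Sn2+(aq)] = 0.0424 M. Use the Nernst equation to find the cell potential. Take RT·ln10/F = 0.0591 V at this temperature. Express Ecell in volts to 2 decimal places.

Sn²⁺/Sn is reduced (cathode, E° = −0.14 V) and Al³⁺/Al is oxidized (anode).
The standard potential is −0.14 − (−1.66) = +1.52 V and the balanced reaction transfers n = 6 electrons.
The balanced reaction is 3 Sn2+(aq) + 2 Al(s) → 3 Sn(s) + 2 Al3+(aq), so Q = [Al3+(aq)]^2 / [Sn2+(aq)]^3 = 6.41×10^4 and log Q = 4.807.
E = E° − (0.0591/n)·log Q = +1.52 − (0.0591/6)(4.807) = +1.47 V.

+1.47 V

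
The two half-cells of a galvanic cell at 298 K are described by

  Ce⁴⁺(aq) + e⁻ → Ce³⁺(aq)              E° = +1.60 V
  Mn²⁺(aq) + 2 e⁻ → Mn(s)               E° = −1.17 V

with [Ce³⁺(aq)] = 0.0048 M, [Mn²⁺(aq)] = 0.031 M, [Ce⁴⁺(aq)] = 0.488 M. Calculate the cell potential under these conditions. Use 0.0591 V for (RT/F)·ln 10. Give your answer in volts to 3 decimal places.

Since E°(Ce⁴⁺/Ce³⁺) > E°(Mn²⁺/Mn), Ce⁴⁺/Ce³⁺ serves as the cathode.
The standard potential is +1.60 − (−1.17) = +2.77 V and the balanced reaction transfers n = 2 electrons.
For the overall reaction 2 Ce⁴⁺(aq) + Mn(s) → 2 Ce³⁺(aq) + Mn²⁺(aq), Q = ([Ce³⁺(aq)]^2·[Mn²⁺(aq)]) / [Ce⁴⁺(aq)]^2 = 3×10^−6, giving log Q = −5.523.
E = E° − (0.0591/n)·log Q = +2.77 − (0.0591/2)(−5.523) = +2.933 V.

+2.933 V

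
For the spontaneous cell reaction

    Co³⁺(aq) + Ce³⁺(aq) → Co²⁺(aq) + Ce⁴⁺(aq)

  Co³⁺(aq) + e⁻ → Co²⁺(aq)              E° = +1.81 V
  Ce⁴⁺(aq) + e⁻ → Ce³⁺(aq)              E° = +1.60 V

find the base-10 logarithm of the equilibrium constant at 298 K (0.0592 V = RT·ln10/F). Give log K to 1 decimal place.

The Co³⁺/Co²⁺ couple is reduced (cathode); E°cell = +1.81 − (+1.60) = +0.21 V with n = 1.
At equilibrium E = 0, so log K = nE°cell / 0.0592 = (1)(+0.21) / 0.0592 = 3.5.

log K = 3.5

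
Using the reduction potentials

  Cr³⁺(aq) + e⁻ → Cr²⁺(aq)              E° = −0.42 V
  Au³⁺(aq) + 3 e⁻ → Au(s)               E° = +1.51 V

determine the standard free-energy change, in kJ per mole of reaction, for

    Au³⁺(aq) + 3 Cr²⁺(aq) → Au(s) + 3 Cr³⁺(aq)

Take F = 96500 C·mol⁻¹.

−559 kJ/mol

In the reaction as written Au³⁺(aq) is reduced, so the Au³⁺/Au couple is the cathode and Cr³⁺/Cr²⁺ is the anode.
E°cell = +1.51 − (−0.42) = +1.93 V; balancing electrons gives n = 3.
ΔG° = −nFE°cell = −(3)(96500)(+1.93) J/mol = −559 kJ/mol.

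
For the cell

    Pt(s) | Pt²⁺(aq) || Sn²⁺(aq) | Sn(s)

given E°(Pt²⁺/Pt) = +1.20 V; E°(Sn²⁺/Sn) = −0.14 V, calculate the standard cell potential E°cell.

−1.34 V

By convention the left-hand electrode in cell notation is the anode (oxidation) and the right-hand electrode is the cathode (reduction).
E°cell = E°(right) − E°(left) = −0.14 − (+1.20) = −1.34 V.
The negative sign shows that, as written, the cell would require an external voltage to drive the reaction.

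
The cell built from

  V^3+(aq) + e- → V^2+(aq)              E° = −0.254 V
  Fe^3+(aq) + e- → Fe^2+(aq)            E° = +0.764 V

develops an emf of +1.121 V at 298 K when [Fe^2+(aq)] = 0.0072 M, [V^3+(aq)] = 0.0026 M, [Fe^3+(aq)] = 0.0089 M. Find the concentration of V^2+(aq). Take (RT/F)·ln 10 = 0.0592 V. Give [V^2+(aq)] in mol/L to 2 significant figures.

0.12 M

Fe³⁺/Fe²⁺ is the cathode (higher E°); E°cell = +0.764 − (−0.254) = +1.018 V with n = 1.
Since E = E° − (0.0592/n)·log Q, log Q = n(E° − E)/0.0592 = −1.740.
The balanced reaction is Fe^3+(aq) + V^2+(aq) → Fe^2+(aq) + V^3+(aq), so Q = ([Fe^2+(aq)]·[V^3+(aq)]) / ([Fe^3+(aq)]·[V^2+(aq)]).
Solving for the unknown gives log [V^2+(aq)] = −0.937, so [V^2+(aq)] ≈ 0.12 M.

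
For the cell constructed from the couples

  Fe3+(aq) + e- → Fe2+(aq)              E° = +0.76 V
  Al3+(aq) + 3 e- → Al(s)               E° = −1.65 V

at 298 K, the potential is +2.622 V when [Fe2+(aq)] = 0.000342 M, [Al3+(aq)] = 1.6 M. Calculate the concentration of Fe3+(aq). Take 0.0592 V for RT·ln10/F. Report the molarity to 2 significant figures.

With Fe³⁺/Fe²⁺ at the cathode and Al³⁺/Al at the anode, E°cell = +0.76 − (−1.65) = +2.41 V (n = 3).
Since E = E° − (0.0592/n)·log Q, log Q = n(E° − E)/0.0592 = −10.743.
For 3 Fe3+(aq) + Al(s) → 3 Fe2+(aq) + Al3+(aq), the reaction quotient is Q = ([Fe2+(aq)]^3·[Al3+(aq)]) / [Fe3+(aq)]^3.
Isolating [Fe3+(aq)] in Q = 10^{−10.743} yields log [Fe3+(aq)] = 0.183, i.e. 1.5 M.

1.5 M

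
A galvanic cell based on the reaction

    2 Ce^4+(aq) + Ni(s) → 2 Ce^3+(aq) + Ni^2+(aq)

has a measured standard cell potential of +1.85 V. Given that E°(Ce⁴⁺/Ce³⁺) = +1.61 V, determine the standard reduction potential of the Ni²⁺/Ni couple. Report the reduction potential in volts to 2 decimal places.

In the reaction as written the Ce⁴⁺/Ce³⁺ couple is reduced (cathode) and Ni²⁺/Ni is oxidized (anode), so E°cell = E°(Ce⁴⁺/Ce³⁺) − E°(Ni²⁺/Ni).
E°(Ni²⁺/Ni) = E°(cathode) − E°cell = +1.61 − (+1.85) = −0.24 V.

−0.24 V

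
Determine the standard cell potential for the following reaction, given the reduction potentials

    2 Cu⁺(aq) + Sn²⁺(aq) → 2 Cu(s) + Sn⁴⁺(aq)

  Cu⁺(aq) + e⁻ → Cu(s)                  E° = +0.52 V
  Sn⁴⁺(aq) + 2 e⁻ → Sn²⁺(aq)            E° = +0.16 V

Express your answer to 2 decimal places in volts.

In the reaction as written, Cu⁺(aq) is reduced (cathode) and Sn⁴⁺(aq) is produced by oxidation at the anode.
E°cell = E°(cathode) − E°(anode) = +0.52 − (+0.16) = +0.36 V.

+0.36 V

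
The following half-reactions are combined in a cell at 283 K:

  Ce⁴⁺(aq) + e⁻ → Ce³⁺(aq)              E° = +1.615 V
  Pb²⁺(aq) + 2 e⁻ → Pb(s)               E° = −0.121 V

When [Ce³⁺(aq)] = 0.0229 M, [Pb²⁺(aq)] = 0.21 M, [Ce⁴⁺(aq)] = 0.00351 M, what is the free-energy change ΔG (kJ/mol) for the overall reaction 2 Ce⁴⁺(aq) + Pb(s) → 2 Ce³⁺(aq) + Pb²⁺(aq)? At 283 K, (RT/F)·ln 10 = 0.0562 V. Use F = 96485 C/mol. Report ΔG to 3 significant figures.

With Ce⁴⁺/Ce³⁺ reduced at the cathode, E°cell = +1.615 − (−0.121) = +1.736 V and n = 2.
The reaction quotient is ([Ce³⁺(aq)]^2·[Pb²⁺(aq)]) / [Ce⁴⁺(aq)]^2 = 8.94; by Nernst, E = +1.736 − (0.0562/2)(0.951) = +1.7093 V.
Then ΔG = −nFE = −2 × 96485 × +1.7093 J/mol = −330 kJ/mol.

−330 kJ/mol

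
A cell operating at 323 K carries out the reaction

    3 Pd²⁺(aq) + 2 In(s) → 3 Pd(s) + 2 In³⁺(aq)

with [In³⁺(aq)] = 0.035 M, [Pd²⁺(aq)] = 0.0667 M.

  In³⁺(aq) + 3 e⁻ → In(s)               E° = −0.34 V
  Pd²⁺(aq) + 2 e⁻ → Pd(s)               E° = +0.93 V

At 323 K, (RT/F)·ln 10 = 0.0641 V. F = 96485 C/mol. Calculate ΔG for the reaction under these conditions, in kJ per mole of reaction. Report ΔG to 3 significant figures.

−731 kJ/mol

The standard cell potential is +0.93 − (−0.34) = +1.27 V, with n = 6 electrons in the balanced equation.
The reaction quotient is [In³⁺(aq)]^2 / [Pd²⁺(aq)]^3 = 4.13; by Nernst, E = +1.27 − (0.0641/6)(0.616) = +1.2634 V.
Then ΔG = −nFE = −6 × 96485 × +1.2634 J/mol = −731 kJ/mol.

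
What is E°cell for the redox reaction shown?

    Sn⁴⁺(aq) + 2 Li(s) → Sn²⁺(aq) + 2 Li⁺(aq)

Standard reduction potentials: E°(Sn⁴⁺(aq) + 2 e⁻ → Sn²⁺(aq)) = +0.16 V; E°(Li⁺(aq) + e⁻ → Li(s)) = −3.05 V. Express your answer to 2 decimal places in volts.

Sn⁴⁺(aq) gains electrons, so the Sn⁴⁺/Sn²⁺ couple is the cathode; the Li⁺/Li couple is the anode.
E°cell = E°(cathode) − E°(anode) = +0.16 − (−3.05) = +3.21 V.

+3.21 V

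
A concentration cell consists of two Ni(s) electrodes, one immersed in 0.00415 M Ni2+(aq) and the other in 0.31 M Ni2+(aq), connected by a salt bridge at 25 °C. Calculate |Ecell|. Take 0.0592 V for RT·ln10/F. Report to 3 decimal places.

0.055 V

For a concentration cell E°cell = 0, since both electrodes use the same couple.
The compartment with the higher Ni2+(aq) concentration (0.31 M) acts as the cathode; ions are reduced there and produced at the dilute (0.00415 M) anode.
With n = 2, Ecell = −(0.0592/2)·log([dilute]/[conc]) = −(0.0592/2)·log(0.00415/0.31) = +0.055 V.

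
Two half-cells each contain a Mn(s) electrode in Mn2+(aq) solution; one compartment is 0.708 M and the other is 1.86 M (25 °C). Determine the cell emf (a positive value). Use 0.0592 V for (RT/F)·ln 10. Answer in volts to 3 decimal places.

0.012 V

For a concentration cell E°cell = 0, since both electrodes use the same couple.
The compartment with the higher Mn2+(aq) concentration (1.86 M) acts as the cathode; ions are reduced there and produced at the dilute (0.708 M) anode.
With n = 2, Ecell = −(0.0592/2)·log([dilute]/[conc]) = −(0.0592/2)·log(0.708/1.86) = +0.012 V.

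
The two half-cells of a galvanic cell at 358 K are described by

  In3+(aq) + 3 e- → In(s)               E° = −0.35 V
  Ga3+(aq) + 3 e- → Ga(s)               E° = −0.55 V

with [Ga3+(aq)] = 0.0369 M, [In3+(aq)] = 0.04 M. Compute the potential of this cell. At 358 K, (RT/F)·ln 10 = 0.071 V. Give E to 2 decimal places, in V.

Since E°(In³⁺/In) > E°(Ga³⁺/Ga), In³⁺/In serves as the cathode.
E°cell = E°cat − E°an = −0.35 − (−0.55) = +0.20 V; n = 3.
For the overall reaction In3+(aq) + Ga(s) → In(s) + Ga3+(aq), Q = [Ga3+(aq)] / [In3+(aq)] = 0.922, giving log Q = −0.035.
Applying E = E° − (RT ln10/nF)·log Q gives +0.20 − (0.071/3)(−0.035) = +0.20 V.

+0.20 V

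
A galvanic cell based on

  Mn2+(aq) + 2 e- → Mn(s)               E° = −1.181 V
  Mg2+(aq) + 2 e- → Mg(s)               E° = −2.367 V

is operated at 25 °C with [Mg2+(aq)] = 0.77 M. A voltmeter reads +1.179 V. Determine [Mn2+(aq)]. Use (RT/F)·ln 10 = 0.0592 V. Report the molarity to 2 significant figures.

0.45 M

The Mn²⁺/Mn couple has the larger reduction potential, so it is the cathode: E°cell = −1.181 − (−2.367) = +1.186 V and n = 2.
Since E = E° − (0.0592/n)·log Q, log Q = n(E° − E)/0.0592 = 0.236.
For Mn2+(aq) + Mg(s) → Mn(s) + Mg2+(aq), the reaction quotient is Q = [Mg2+(aq)] / [Mn2+(aq)].
Substituting the known concentrations and solving, log [Mn2+(aq)] = −0.350 and [Mn2+(aq)] = 0.45 M.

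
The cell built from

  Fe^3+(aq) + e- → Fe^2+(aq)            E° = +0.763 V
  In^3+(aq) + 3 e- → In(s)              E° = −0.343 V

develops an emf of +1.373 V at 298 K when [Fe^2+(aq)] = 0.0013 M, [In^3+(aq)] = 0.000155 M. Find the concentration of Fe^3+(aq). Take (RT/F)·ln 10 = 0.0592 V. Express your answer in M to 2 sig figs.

2.3 M

Fe³⁺/Fe²⁺ is the cathode (higher E°); E°cell = +0.763 − (−0.343) = +1.106 V with n = 3.
Since E = E° − (0.0592/n)·log Q, log Q = n(E° − E)/0.0592 = −13.530.
For 3 Fe^3+(aq) + In(s) → 3 Fe^2+(aq) + In^3+(aq), the reaction quotient is Q = ([Fe^2+(aq)]^3·[In^3+(aq)]) / [Fe^3+(aq)]^3.
Isolating [Fe^3+(aq)] in Q = 10^{−13.530} yields log [Fe^3+(aq)] = 0.354, i.e. 2.3 M.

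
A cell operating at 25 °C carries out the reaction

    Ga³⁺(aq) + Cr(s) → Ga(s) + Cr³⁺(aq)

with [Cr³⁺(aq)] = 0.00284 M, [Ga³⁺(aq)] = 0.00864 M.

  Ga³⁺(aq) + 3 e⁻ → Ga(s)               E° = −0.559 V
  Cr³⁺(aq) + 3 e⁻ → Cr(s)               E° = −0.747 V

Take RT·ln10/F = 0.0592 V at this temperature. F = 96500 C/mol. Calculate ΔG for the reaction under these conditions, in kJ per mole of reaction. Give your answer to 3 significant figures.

E°cell = −0.559 − (−0.747) = +0.188 V; the balanced reaction transfers n = 3 electrons.
Q = [Cr³⁺(aq)] / [Ga³⁺(aq)] = 0.329, so log Q = −0.483 and E = +0.188 − (0.0592/3)(−0.483) = +0.1975 V.
ΔG = −nFE = −(3)(96500)(+0.1975) J/mol = −57.2 kJ/mol.

−57.2 kJ/mol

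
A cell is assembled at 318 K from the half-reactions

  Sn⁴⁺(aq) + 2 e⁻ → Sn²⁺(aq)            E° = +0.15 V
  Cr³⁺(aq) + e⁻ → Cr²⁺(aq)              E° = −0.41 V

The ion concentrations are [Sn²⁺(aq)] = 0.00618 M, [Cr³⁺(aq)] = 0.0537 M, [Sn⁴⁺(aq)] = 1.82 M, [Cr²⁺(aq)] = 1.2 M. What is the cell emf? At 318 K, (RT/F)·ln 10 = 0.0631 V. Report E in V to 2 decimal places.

+0.72 V

The Sn⁴⁺/Sn²⁺ couple has the more positive E°, so it is the cathode; Cr³⁺/Cr²⁺ is the anode.
E°cell = E°cat − E°an = +0.15 − (−0.41) = +0.56 V; n = 2.
For the overall reaction Sn⁴⁺(aq) + 2 Cr²⁺(aq) → Sn²⁺(aq) + 2 Cr³⁺(aq), Q = ([Sn²⁺(aq)]·[Cr³⁺(aq)]^2) / ([Sn⁴⁺(aq)]·[Cr²⁺(aq)]^2) = 6.8×10^−6, giving log Q = −5.167.
Applying E = E° − (RT ln10/nF)·log Q gives +0.56 − (0.0631/2)(−5.167) = +0.72 V.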